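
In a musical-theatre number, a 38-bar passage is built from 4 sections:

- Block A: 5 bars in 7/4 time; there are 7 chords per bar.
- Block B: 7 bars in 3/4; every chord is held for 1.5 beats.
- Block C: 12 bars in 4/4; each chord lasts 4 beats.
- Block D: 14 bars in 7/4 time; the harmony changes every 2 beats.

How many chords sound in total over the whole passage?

110 chords

A: 5 bars × 7 beats = 35 beats; 1 beat/chord → 35 chords.
B: 7 bars × 3 beats = 21 beats; 1.5 beats/chord → 14 chords.
C: 12 bars × 4 beats = 48 beats; 4 beats/chord → 12 chords.
D: 14 bars × 7 beats = 98 beats; 2 beats/chord → 49 chords.
Total: 35 + 14 + 12 + 49 = 110.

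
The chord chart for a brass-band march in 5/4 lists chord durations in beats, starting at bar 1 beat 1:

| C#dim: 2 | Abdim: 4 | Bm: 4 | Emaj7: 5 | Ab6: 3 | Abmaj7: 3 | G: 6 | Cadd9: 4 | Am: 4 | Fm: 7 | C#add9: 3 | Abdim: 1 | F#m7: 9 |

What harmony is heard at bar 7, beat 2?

Beat 2 of bar 7 is beat (7−1)×5 + 2 = 32 overall.
Running totals: C#dim ends at 2, Abdim ends at 6, Bm ends at 10, Emaj7 ends at 15, Ab6 ends at 18, Abmaj7 ends at 21, G ends at 27, Cadd9 ends at 31, Am ends at 35.
Beat 32 falls within Am.

Am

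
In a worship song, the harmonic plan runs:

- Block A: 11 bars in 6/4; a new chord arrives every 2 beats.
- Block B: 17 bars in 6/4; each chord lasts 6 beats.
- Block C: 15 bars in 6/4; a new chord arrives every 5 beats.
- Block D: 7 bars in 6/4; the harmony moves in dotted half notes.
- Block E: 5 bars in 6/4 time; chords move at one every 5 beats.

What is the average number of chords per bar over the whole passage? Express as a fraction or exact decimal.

A: 11 bars of 6 beats is 66 beats; at 2 beats each that's 33 chords.
B: 17 bars of 6 beats is 102 beats; at 6 beats each that's 17 chords.
C: 15 bars of 6 beats is 90 beats; at 5 beats each that's 18 chords.
D: 7 bars of 6 beats is 42 beats; at 3 beats each that's 14 chords.
E: 5 bars of 6 beats is 30 beats; at 5 beats each that's 6 chords.
Overall: 88 chords over 55 bars → 88/55 = 1.6 chords per bar.

1.6 chords per bar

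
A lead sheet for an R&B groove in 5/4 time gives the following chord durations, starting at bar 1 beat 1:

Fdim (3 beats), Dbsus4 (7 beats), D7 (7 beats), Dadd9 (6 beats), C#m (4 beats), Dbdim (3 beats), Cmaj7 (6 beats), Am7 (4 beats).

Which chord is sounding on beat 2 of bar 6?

Beat 2 of bar 6 is beat (6−1)×5 + 2 = 27 overall.
Running totals: Fdim ends at 3, Dbsus4 ends at 10, D7 ends at 17, Dadd9 ends at 23, C#m ends at 27.
Beat 27 falls within C#m.

C#m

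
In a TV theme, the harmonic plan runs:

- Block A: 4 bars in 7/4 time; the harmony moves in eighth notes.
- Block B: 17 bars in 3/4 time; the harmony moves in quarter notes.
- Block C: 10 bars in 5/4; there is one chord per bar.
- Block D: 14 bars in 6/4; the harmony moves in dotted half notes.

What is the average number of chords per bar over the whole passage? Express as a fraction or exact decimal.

29/9 chords per bar

A: 4 × 7 = 28 beats ÷ 0.5 = 56 chords.
B: 17 × 3 = 51 beats ÷ 1 = 51 chords.
C: 10 × 5 = 50 beats ÷ 5 = 10 chords.
D: 14 × 6 = 84 beats ÷ 3 = 28 chords.
Overall: 145 chords over 45 bars → 145/45 = 29/9 chords per bar.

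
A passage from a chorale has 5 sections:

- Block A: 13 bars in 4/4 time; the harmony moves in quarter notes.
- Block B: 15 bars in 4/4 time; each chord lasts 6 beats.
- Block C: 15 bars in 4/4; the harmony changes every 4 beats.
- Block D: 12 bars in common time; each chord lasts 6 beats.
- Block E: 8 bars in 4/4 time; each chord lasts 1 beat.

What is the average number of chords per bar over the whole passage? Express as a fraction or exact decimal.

13/7 chords per bar

A: 13 × 4 = 52 beats ÷ 1 = 52 chords.
B: 15 × 4 = 60 beats ÷ 6 = 10 chords.
C: 15 × 4 = 60 beats ÷ 4 = 15 chords.
D: 12 × 4 = 48 beats ÷ 6 = 8 chords.
E: 8 × 4 = 32 beats ÷ 1 = 32 chords.
Overall: 117 chords over 63 bars → 117/63 = 13/7 chords per bar.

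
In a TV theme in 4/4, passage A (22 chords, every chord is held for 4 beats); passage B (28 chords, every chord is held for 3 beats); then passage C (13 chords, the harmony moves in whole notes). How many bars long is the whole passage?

56 bars

A: 22 × 4 = 88 beats = 22 bars.
B: 28 × 3 = 84 beats = 21 bars.
C: 13 × 4 = 52 beats = 13 bars.
Total: 22 + 21 + 13 = 56 bars.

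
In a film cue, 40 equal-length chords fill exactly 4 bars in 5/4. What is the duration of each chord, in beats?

4 bars × 5 beats/bar = 20 beats total.
20 beats ÷ 40 chords = 0.5 beats per chord.
(That is an eighth note.)

0.5 beats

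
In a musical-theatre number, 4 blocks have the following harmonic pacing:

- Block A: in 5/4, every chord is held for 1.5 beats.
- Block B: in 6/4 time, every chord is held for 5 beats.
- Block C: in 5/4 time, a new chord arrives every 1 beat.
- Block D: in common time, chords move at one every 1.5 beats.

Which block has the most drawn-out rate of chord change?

A: 5 beats/bar ÷ 1.5 beats/chord = 10/3 chords/bar.
B: 6 beats/bar ÷ 5 beats/chord = 1.2 chords/bar.
C: 5 beats/bar ÷ 1 beat/chord = 5 chords/bar.
D: 4 beats/bar ÷ 1.5 beats/chord = 8/3 chords/bar.
Slowest is B at 1.2 chords/bar.

Block B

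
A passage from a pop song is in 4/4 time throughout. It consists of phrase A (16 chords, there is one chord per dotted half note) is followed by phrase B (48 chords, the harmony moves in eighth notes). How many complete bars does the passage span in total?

A: 16 × 3 = 48 beats = 12 bars.
B: 48 × 0.5 = 24 beats = 6 bars.
Total: 12 + 6 = 18 bars.

18 bars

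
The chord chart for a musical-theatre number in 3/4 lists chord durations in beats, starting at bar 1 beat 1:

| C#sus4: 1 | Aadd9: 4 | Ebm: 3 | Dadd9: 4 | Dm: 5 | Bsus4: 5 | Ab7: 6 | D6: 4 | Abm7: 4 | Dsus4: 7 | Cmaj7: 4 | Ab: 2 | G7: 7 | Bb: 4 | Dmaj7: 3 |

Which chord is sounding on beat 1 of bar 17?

Beat 1 of bar 17 is beat (17−1)×3 + 1 = 49 overall.
Running totals: C#sus4 ends at 1, Aadd9 ends at 5, Ebm ends at 8, Dadd9 ends at 12, Dm ends at 17, Bsus4 ends at 22, Ab7 ends at 28, D6 ends at 32, Abm7 ends at 36, Dsus4 ends at 43, Cmaj7 ends at 47, Ab ends at 49.
Beat 49 falls within Ab.

Ab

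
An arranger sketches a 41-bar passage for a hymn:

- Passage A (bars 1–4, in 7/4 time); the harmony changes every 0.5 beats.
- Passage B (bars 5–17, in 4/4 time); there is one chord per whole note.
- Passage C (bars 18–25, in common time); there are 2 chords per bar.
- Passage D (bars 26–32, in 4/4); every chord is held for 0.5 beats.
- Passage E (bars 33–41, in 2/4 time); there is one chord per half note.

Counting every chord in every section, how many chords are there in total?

A has 28 beats and chords last 0.5 each, so 56 chords.
B has 52 beats and chords last 4 each, so 13 chords.
C has 32 beats and chords last 2 each, so 16 chords.
D has 28 beats and chords last 0.5 each, so 56 chords.
E has 18 beats and chords last 2 each, so 9 chords.
Total: 56 + 13 + 16 + 56 + 9 = 150.

150 chords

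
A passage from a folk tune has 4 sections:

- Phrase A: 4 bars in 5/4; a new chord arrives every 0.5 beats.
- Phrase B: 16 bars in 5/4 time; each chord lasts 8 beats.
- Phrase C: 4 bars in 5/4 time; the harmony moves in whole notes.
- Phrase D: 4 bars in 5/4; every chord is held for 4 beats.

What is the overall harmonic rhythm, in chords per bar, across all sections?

15/7 chords per bar

A: 4 × 5 = 20 beats ÷ 0.5 = 40 chords.
B: 16 × 5 = 80 beats ÷ 8 = 10 chords.
C: 4 × 5 = 20 beats ÷ 4 = 5 chords.
D: 4 × 5 = 20 beats ÷ 4 = 5 chords.
Overall: 60 chords over 28 bars → 60/28 = 15/7 chords per bar.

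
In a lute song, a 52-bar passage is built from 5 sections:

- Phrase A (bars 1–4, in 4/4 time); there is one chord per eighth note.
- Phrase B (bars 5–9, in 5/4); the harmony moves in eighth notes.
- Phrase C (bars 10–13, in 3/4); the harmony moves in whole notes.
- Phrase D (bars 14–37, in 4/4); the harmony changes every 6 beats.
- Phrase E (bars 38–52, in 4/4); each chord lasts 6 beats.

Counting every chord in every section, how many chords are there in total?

111 chords

A has 16 beats and chords last 0.5 each, so 32 chords.
B has 25 beats and chords last 0.5 each, so 50 chords.
C has 12 beats and chords last 4 each, so 3 chords.
D has 96 beats and chords last 6 each, so 16 chords.
E has 60 beats and chords last 6 each, so 10 chords.
Total: 32 + 50 + 3 + 16 + 10 = 111.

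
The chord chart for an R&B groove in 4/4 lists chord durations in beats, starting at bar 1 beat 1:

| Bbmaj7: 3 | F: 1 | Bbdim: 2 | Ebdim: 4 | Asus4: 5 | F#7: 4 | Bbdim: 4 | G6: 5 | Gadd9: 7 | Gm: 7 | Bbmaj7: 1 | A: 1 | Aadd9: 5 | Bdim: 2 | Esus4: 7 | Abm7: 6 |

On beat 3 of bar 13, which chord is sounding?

Beat 3 of bar 13 is beat (13−1)×4 + 3 = 51 overall.
Running totals: Bbmaj7 ends at 3, F ends at 4, Bbdim ends at 6, Ebdim ends at 10, Asus4 ends at 15, F#7 ends at 19, Bbdim ends at 23, G6 ends at 28, Gadd9 ends at 35, Gm ends at 42, Bbmaj7 ends at 43, A ends at 44, Aadd9 ends at 49, Bdim ends at 51.
Beat 51 falls within Bdim.

Bdim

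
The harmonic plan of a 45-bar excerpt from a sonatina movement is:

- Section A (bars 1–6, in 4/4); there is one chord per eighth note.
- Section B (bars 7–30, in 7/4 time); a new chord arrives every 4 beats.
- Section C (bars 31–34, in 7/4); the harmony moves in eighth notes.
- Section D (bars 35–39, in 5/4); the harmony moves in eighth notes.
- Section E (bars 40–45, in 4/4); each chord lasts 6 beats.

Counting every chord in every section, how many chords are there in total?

A: 6·4 = 24 beats, 24/0.5 = 48 chords.
B: 24·7 = 168 beats, 168/4 = 42 chords.
C: 4·7 = 28 beats, 28/0.5 = 56 chords.
D: 5·5 = 25 beats, 25/0.5 = 50 chords.
E: 6·4 = 24 beats, 24/6 = 4 chords.
Total: 48 + 42 + 56 + 50 + 4 = 200.

200 chords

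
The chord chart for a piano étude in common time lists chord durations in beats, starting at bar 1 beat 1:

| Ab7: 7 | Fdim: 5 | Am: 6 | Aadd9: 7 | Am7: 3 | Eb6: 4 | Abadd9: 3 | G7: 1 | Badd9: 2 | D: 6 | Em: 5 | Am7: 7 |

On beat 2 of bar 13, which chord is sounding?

Am7

Beat 2 of bar 13 is beat (13−1)×4 + 2 = 50 overall.
Running totals: Ab7 ends at 7, Fdim ends at 12, Am ends at 18, Aadd9 ends at 25, Am7 ends at 28, Eb6 ends at 32, Abadd9 ends at 35, G7 ends at 36, Badd9 ends at 38, D ends at 44, Em ends at 49, Am7 ends at 56.
Beat 50 falls within Am7.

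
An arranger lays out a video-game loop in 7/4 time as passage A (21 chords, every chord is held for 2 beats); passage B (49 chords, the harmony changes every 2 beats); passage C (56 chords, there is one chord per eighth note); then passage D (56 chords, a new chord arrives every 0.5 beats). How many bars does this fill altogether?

A: 21 × 2 = 42 beats = 6 bars.
B: 49 × 2 = 98 beats = 14 bars.
C: 56 × 0.5 = 28 beats = 4 bars.
D: 56 × 0.5 = 28 beats = 4 bars.
Total: 6 + 14 + 4 + 4 = 28 bars.

28 bars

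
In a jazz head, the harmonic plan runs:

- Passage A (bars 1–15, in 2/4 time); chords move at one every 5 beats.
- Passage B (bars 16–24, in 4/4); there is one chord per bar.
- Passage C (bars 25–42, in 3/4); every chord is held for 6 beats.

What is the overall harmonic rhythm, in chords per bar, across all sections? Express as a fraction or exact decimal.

A: 15 bars of 2 beats is 30 beats; at 5 beats each that's 6 chords.
B: 9 bars of 4 beats is 36 beats; at 4 beats each that's 9 chords.
C: 18 bars of 3 beats is 54 beats; at 6 beats each that's 9 chords.
Overall: 24 chords over 42 bars → 24/42 = 4/7 chords per bar.

4/7 chords per bar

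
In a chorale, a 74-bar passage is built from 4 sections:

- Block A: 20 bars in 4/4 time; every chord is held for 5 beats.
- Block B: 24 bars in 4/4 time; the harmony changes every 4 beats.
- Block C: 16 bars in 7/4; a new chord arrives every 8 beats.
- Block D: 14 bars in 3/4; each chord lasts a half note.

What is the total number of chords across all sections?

75 chords

A: 20 bars × 4 beats = 80 beats; 5 beats/chord → 16 chords.
B: 24 bars × 4 beats = 96 beats; 4 beats/chord → 24 chords.
C: 16 bars × 7 beats = 112 beats; 8 beats/chord → 14 chords.
D: 14 bars × 3 beats = 42 beats; 2 beats/chord → 21 chords.
Total: 16 + 24 + 14 + 21 = 75.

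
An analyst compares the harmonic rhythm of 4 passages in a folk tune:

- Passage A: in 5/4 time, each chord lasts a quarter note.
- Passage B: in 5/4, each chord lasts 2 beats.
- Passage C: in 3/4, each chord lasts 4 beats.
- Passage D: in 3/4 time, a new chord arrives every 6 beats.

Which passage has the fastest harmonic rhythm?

A: 5/1 = 5 chords/bar.
B: 5/2 = 2.5 chords/bar.
C: 3/4 = 0.75 chords/bar.
D: 3/6 = 0.5 chords/bar.
Fastest is A at 5 chords/bar.

Passage A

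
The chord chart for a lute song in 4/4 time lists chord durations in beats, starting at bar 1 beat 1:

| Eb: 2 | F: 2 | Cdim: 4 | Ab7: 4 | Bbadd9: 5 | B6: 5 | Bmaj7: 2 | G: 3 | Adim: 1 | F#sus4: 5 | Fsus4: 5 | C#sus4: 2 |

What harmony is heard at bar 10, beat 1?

Beat 1 of bar 10 is beat (10−1)×4 + 1 = 37 overall.
Running totals: Eb ends at 2, F ends at 4, Cdim ends at 8, Ab7 ends at 12, Bbadd9 ends at 17, B6 ends at 22, Bmaj7 ends at 24, G ends at 27, Adim ends at 28, F#sus4 ends at 33, Fsus4 ends at 38.
Beat 37 falls within Fsus4.

Fsus4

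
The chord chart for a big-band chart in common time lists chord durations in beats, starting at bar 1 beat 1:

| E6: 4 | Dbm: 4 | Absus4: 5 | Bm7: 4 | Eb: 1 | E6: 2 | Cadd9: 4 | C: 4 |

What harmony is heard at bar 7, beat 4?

Beat 4 of bar 7 is beat (7−1)×4 + 4 = 28 overall.
Running totals: E6 ends at 4, Dbm ends at 8, Absus4 ends at 13, Bm7 ends at 17, Eb ends at 18, E6 ends at 20, Cadd9 ends at 24, C ends at 28.
Beat 28 falls within C.

C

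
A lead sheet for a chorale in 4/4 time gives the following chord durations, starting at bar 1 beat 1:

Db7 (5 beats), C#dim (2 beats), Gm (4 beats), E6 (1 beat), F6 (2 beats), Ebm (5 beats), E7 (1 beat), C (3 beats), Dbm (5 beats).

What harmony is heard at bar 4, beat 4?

Beat 4 of bar 4 is beat (4−1)×4 + 4 = 16 overall.
Running totals: Db7 ends at 5, C#dim ends at 7, Gm ends at 11, E6 ends at 12, F6 ends at 14, Ebm ends at 19.
Beat 16 falls within Ebm.

Ebm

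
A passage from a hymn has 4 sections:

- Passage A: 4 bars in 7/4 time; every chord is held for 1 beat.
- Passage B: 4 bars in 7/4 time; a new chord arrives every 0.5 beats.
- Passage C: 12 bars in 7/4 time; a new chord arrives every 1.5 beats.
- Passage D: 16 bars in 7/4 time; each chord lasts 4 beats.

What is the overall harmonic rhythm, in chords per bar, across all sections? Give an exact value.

A: 4 bars of 7 beats is 28 beats; at 1 beat each that's 28 chords.
B: 4 bars of 7 beats is 28 beats; at 0.5 beats each that's 56 chords.
C: 12 bars of 7 beats is 84 beats; at 1.5 beats each that's 56 chords.
D: 16 bars of 7 beats is 112 beats; at 4 beats each that's 28 chords.
Overall: 168 chords over 36 bars → 168/36 = 14/3 chords per bar.

14/3 chords per bar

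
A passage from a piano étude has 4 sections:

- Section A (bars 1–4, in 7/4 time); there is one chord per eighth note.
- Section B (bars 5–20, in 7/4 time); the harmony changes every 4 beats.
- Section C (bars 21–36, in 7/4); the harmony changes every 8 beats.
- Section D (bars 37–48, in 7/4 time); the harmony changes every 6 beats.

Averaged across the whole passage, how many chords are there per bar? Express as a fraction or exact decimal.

7/3 chords per bar

A: 4 × 7 = 28 beats ÷ 0.5 = 56 chords.
B: 16 × 7 = 112 beats ÷ 4 = 28 chords.
C: 16 × 7 = 112 beats ÷ 8 = 14 chords.
D: 12 × 7 = 84 beats ÷ 6 = 14 chords.
Overall: 112 chords over 48 bars → 112/48 = 7/3 chords per bar.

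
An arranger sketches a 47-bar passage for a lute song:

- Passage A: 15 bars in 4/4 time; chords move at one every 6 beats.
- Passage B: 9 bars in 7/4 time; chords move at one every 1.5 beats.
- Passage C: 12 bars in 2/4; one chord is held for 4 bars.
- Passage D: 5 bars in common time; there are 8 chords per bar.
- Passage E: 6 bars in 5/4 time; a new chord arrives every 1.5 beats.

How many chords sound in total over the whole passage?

115 chords

A: 15·4 = 60 beats, 60/6 = 10 chords.
B: 9·7 = 63 beats, 63/1.5 = 42 chords.
C: 12·2 = 24 beats, 24/8 = 3 chords.
D: 5·4 = 20 beats, 20/0.5 = 40 chords.
E: 6·5 = 30 beats, 30/1.5 = 20 chords.
Total: 10 + 42 + 3 + 40 + 20 = 115.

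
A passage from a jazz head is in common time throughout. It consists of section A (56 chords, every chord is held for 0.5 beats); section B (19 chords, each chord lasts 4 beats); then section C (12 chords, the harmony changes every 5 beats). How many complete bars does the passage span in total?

A: 56 × 0.5 = 28 beats = 7 bars.
B: 19 × 4 = 76 beats = 19 bars.
C: 12 × 5 = 60 beats = 15 bars.
Total: 7 + 19 + 15 = 41 bars.

41 bars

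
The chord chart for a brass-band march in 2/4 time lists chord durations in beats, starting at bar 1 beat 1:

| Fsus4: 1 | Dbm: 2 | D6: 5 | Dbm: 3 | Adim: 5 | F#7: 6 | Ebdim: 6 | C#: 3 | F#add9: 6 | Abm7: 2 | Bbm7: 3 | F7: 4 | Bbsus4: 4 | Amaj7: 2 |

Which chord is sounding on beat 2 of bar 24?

Beat 2 of bar 24 is beat (24−1)×2 + 2 = 48 overall.
Running totals: Fsus4 ends at 1, Dbm ends at 3, D6 ends at 8, Dbm ends at 11, Adim ends at 16, F#7 ends at 22, Ebdim ends at 28, C# ends at 31, F#add9 ends at 37, Abm7 ends at 39, Bbm7 ends at 42, F7 ends at 46, Bbsus4 ends at 50.
Beat 48 falls within Bbsus4.

Bbsus4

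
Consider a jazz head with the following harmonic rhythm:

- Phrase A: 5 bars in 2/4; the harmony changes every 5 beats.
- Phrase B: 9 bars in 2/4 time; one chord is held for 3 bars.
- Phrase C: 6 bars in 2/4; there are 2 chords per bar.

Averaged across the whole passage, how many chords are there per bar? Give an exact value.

0.85 chords per bar

A: 5 × 2 = 10 beats ÷ 5 = 2 chords.
B: 9 × 2 = 18 beats ÷ 6 = 3 chords.
C: 6 × 2 = 12 beats ÷ 1 = 12 chords.
Overall: 17 chords over 20 bars → 17/20 = 0.85 chords per bar.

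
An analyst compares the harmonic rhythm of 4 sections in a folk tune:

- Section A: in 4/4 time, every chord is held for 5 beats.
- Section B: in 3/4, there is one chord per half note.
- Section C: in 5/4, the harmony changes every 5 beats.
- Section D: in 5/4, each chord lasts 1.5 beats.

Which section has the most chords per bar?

A: 4/5 = 0.8 chords/bar.
B: 3/2 = 1.5 chords/bar.
C: 5/5 = 1 chord/bar.
D: 5/1.5 = 10/3 chords/bar.
Fastest is D at 10/3 chords/bar.

Section D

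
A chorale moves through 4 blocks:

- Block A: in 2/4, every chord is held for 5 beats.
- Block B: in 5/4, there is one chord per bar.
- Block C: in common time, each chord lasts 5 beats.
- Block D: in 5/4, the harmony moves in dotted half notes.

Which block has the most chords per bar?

A: 2/5 = 0.4 chords/bar.
B: 5/5 = 1 chord/bar.
C: 4/5 = 0.8 chords/bar.
D: 5/3 = 5/3 chords/bar.
Fastest is D at 5/3 chords/bar.

Block D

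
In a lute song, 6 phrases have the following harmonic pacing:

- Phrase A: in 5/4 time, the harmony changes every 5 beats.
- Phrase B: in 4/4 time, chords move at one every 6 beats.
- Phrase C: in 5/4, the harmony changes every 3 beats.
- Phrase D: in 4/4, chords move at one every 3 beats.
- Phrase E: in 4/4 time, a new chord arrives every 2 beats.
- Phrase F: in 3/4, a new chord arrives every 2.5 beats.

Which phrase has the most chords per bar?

Phrase E

A: each chord is 5 beats in 5/4, so 1 per bar.
B: each chord is 6 beats in 4/4, so 2/3 per bar.
C: each chord is 3 beats in 5/4, so 5/3 per bar.
D: each chord is 3 beats in 4/4, so 4/3 per bar.
E: each chord is 2 beats in 4/4, so 2 per bar.
F: each chord is 2.5 beats in 3/4, so 1.2 per bar.
Fastest is E at 2 chords/bar.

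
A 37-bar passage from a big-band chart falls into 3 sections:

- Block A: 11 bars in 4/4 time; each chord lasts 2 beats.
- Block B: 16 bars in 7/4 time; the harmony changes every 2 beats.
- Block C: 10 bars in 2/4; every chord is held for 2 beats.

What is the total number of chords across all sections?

88 chords

A: 11·4 = 44 beats, 44/2 = 22 chords.
B: 16·7 = 112 beats, 112/2 = 56 chords.
C: 10·2 = 20 beats, 20/2 = 10 chords.
Total: 22 + 56 + 10 = 88.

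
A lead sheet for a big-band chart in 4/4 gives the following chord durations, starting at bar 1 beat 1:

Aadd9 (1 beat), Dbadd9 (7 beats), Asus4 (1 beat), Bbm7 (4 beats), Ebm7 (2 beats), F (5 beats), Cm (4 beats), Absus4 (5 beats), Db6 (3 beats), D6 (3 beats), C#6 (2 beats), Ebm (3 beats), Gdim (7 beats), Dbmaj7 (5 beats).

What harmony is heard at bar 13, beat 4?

Dbmaj7

Beat 4 of bar 13 is beat (13−1)×4 + 4 = 52 overall.
Running totals: Aadd9 ends at 1, Dbadd9 ends at 8, Asus4 ends at 9, Bbm7 ends at 13, Ebm7 ends at 15, F ends at 20, Cm ends at 24, Absus4 ends at 29, Db6 ends at 32, D6 ends at 35, C#6 ends at 37, Ebm ends at 40, Gdim ends at 47, Dbmaj7 ends at 52.
Beat 52 falls within Dbmaj7.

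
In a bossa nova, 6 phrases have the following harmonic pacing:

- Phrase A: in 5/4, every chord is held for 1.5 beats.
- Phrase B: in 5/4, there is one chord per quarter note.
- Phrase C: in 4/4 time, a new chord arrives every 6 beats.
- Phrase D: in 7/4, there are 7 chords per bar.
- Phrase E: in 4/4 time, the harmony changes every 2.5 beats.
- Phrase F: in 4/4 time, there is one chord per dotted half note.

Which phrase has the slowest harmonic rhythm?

A: each chord is 1.5 beats in 5/4, so 10/3 per bar.
B: each chord is 1 beat in 5/4, so 5 per bar.
C: each chord is 6 beats in 4/4, so 2/3 per bar.
D: each chord is 1 beat in 7/4, so 7 per bar.
E: each chord is 2.5 beats in 4/4, so 1.6 per bar.
F: each chord is 3 beats in 4/4, so 4/3 per bar.
Slowest is C at 2/3 chords/bar.

Phrase C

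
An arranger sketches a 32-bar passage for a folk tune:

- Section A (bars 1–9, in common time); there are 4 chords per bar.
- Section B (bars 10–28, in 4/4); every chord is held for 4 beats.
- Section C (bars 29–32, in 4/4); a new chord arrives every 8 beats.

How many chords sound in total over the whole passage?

A has 36 beats and chords last 1 each, so 36 chords.
B has 76 beats and chords last 4 each, so 19 chords.
C has 16 beats and chords last 8 each, so 2 chords.
Total: 36 + 19 + 2 = 57.

57 chords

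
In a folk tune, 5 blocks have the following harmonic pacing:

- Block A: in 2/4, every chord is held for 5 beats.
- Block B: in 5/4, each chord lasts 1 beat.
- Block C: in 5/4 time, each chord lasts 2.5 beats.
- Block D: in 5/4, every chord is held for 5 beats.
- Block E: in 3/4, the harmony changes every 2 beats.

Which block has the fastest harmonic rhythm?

A: 2/5 = 0.4 chords/bar.
B: 5/1 = 5 chords/bar.
C: 5/2.5 = 2 chords/bar.
D: 5/5 = 1 chord/bar.
E: 3/2 = 1.5 chords/bar.
Fastest is B at 5 chords/bar.

Block B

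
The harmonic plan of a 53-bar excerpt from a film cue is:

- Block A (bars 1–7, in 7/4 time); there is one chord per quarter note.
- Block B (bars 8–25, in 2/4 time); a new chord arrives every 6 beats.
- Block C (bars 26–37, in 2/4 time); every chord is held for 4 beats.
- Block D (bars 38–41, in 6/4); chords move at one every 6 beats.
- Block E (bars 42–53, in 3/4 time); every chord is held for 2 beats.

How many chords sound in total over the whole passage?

A: 7·7 = 49 beats, 49/1 = 49 chords.
B: 18·2 = 36 beats, 36/6 = 6 chords.
C: 12·2 = 24 beats, 24/4 = 6 chords.
D: 4·6 = 24 beats, 24/6 = 4 chords.
E: 12·3 = 36 beats, 36/2 = 18 chords.
Total: 49 + 6 + 6 + 4 + 18 = 83.

83 chords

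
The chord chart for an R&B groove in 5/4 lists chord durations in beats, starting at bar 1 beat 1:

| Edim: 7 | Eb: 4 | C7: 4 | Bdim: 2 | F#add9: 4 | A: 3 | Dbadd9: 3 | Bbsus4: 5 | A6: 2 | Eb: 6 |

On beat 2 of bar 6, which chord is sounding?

Beat 2 of bar 6 is beat (6−1)×5 + 2 = 27 overall.
Running totals: Edim ends at 7, Eb ends at 11, C7 ends at 15, Bdim ends at 17, F#add9 ends at 21, A ends at 24, Dbadd9 ends at 27.
Beat 27 falls within Dbadd9.

Dbadd9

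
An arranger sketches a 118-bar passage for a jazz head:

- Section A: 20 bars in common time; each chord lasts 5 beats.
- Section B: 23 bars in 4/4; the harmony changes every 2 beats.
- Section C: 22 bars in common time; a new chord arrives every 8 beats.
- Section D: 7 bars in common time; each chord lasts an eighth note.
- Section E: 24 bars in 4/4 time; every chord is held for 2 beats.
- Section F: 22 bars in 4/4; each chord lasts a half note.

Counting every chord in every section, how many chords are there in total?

A has 80 beats and chords last 5 each, so 16 chords.
B has 92 beats and chords last 2 each, so 46 chords.
C has 88 beats and chords last 8 each, so 11 chords.
D has 28 beats and chords last 0.5 each, so 56 chords.
E has 96 beats and chords last 2 each, so 48 chords.
F has 88 beats and chords last 2 each, so 44 chords.
Total: 16 + 46 + 11 + 56 + 48 + 44 = 221.

221 chords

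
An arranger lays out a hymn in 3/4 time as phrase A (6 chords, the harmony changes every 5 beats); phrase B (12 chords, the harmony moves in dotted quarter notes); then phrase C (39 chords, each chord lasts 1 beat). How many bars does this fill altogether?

A: 6 × 5 = 30 beats = 10 bars.
B: 12 × 1.5 = 18 beats = 6 bars.
C: 39 × 1 = 39 beats = 13 bars.
Total: 10 + 6 + 13 = 29 bars.

29 bars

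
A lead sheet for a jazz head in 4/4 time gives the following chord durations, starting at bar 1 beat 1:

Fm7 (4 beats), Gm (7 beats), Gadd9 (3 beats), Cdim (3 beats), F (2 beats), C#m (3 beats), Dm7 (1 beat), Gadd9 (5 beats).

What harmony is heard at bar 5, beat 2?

F

Beat 2 of bar 5 is beat (5−1)×4 + 2 = 18 overall.
Running totals: Fm7 ends at 4, Gm ends at 11, Gadd9 ends at 14, Cdim ends at 17, F ends at 19.
Beat 18 falls within F.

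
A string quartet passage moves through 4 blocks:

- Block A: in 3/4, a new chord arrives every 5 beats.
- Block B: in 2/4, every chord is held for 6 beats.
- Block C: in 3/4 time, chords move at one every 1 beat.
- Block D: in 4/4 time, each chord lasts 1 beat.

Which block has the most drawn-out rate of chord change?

Block B

A: each chord is 5 beats in 3/4, so 0.6 per bar.
B: each chord is 6 beats in 2/4, so 1/3 per bar.
C: each chord is 1 beat in 3/4, so 3 per bar.
D: each chord is 1 beat in 4/4, so 4 per bar.
Slowest is B at 1/3 chords/bar.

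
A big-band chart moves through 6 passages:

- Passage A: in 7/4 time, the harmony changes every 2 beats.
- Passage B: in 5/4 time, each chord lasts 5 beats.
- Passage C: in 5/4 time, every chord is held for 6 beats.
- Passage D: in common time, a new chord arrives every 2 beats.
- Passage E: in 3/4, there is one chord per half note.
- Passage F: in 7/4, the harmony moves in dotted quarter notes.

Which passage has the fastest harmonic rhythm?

Passage F

A: 7 beats/bar ÷ 2 beats/chord = 3.5 chords/bar.
B: 5 beats/bar ÷ 5 beats/chord = 1 chord/bar.
C: 5 beats/bar ÷ 6 beats/chord = 5/6 chords/bar.
D: 4 beats/bar ÷ 2 beats/chord = 2 chords/bar.
E: 3 beats/bar ÷ 2 beats/chord = 1.5 chords/bar.
F: 7 beats/bar ÷ 1.5 beats/chord = 14/3 chords/bar.
Fastest is F at 14/3 chords/bar.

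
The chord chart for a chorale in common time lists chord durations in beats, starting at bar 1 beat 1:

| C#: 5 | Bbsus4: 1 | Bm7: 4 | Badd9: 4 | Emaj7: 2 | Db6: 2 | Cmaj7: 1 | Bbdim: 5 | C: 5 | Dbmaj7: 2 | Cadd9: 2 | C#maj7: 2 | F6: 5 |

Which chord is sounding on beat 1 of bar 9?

Beat 1 of bar 9 is beat (9−1)×4 + 1 = 33 overall.
Running totals: C# ends at 5, Bbsus4 ends at 6, Bm7 ends at 10, Badd9 ends at 14, Emaj7 ends at 16, Db6 ends at 18, Cmaj7 ends at 19, Bbdim ends at 24, C ends at 29, Dbmaj7 ends at 31, Cadd9 ends at 33.
Beat 33 falls within Cadd9.

Cadd9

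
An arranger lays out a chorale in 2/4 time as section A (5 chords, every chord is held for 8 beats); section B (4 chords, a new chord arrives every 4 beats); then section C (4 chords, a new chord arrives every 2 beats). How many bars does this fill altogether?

32 bars

A: 5 × 8 = 40 beats = 20 bars.
B: 4 × 4 = 16 beats = 8 bars.
C: 4 × 2 = 8 beats = 4 bars.
Total: 20 + 8 + 4 = 32 bars.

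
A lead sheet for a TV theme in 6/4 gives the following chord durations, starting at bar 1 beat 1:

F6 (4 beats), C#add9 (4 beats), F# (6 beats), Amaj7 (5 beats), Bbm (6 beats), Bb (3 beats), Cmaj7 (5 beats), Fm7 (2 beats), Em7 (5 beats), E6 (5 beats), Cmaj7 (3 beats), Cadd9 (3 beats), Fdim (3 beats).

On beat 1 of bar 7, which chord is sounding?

Em7

Beat 1 of bar 7 is beat (7−1)×6 + 1 = 37 overall.
Running totals: F6 ends at 4, C#add9 ends at 8, F# ends at 14, Amaj7 ends at 19, Bbm ends at 25, Bb ends at 28, Cmaj7 ends at 33, Fm7 ends at 35, Em7 ends at 40.
Beat 37 falls within Em7.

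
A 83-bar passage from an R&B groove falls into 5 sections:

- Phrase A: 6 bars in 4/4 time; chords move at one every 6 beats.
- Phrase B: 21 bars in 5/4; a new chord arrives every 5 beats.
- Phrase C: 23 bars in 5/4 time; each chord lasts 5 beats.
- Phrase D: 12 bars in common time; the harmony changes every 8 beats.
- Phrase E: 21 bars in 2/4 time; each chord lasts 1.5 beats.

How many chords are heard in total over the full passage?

82 chords

A: 6·4 = 24 beats, 24/6 = 4 chords.
B: 21·5 = 105 beats, 105/5 = 21 chords.
C: 23·5 = 115 beats, 115/5 = 23 chords.
D: 12·4 = 48 beats, 48/8 = 6 chords.
E: 21·2 = 42 beats, 42/1.5 = 28 chords.
Total: 4 + 21 + 23 + 6 + 28 = 82.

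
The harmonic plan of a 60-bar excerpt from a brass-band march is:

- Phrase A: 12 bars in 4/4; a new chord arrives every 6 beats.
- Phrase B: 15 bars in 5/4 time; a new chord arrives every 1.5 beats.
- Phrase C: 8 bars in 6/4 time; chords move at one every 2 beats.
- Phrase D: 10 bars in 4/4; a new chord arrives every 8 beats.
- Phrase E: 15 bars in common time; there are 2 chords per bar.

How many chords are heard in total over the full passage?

117 chords

A: 12 bars × 4 beats = 48 beats; 6 beats/chord → 8 chords.
B: 15 bars × 5 beats = 75 beats; 1.5 beats/chord → 50 chords.
C: 8 bars × 6 beats = 48 beats; 2 beats/chord → 24 chords.
D: 10 bars × 4 beats = 40 beats; 8 beats/chord → 5 chords.
E: 15 bars × 4 beats = 60 beats; 2 beats/chord → 30 chords.
Total: 8 + 50 + 24 + 5 + 30 = 117.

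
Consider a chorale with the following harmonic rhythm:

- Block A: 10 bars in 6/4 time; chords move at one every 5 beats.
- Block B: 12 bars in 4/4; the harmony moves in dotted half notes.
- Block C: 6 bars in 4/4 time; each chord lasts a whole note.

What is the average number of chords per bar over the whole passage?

17/14 chords per bar

A: 10 × 6 = 60 beats ÷ 5 = 12 chords.
B: 12 × 4 = 48 beats ÷ 3 = 16 chords.
C: 6 × 4 = 24 beats ÷ 4 = 6 chords.
Overall: 34 chords over 28 bars → 34/28 = 17/14 chords per bar.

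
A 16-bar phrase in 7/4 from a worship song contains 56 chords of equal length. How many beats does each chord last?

16 bars × 7 beats/bar = 112 beats total.
112 beats ÷ 56 chords = 2 beats per chord.
(That is a half note.)

2 beats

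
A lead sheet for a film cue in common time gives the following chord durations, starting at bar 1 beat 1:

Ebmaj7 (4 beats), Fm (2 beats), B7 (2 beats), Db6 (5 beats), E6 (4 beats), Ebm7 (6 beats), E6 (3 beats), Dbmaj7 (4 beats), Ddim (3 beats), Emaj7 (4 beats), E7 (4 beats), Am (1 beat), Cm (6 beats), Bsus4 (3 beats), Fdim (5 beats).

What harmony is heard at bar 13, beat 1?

Bsus4

Beat 1 of bar 13 is beat (13−1)×4 + 1 = 49 overall.
Running totals: Ebmaj7 ends at 4, Fm ends at 6, B7 ends at 8, Db6 ends at 13, E6 ends at 17, Ebm7 ends at 23, E6 ends at 26, Dbmaj7 ends at 30, Ddim ends at 33, Emaj7 ends at 37, E7 ends at 41, Am ends at 42, Cm ends at 48, Bsus4 ends at 51.
Beat 49 falls within Bsus4.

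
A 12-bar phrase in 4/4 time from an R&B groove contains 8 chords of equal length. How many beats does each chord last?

6 beats

12 bars × 4 beats/bar = 48 beats total.
48 beats ÷ 8 chords = 6 beats per chord.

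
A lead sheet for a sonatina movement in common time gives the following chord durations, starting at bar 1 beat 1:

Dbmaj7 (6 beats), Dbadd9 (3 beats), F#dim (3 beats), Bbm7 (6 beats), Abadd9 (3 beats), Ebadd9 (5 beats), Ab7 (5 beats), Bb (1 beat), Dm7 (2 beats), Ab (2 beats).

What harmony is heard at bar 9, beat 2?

Beat 2 of bar 9 is beat (9−1)×4 + 2 = 34 overall.
Running totals: Dbmaj7 ends at 6, Dbadd9 ends at 9, F#dim ends at 12, Bbm7 ends at 18, Abadd9 ends at 21, Ebadd9 ends at 26, Ab7 ends at 31, Bb ends at 32, Dm7 ends at 34.
Beat 34 falls within Dm7.

Dm7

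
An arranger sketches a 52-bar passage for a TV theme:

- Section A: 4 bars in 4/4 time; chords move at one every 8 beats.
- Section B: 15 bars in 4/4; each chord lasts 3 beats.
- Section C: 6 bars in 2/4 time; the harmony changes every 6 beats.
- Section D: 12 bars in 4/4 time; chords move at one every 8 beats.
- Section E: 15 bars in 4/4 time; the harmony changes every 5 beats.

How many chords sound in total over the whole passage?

42 chords

A: 4 bars × 4 beats = 16 beats; 8 beats/chord → 2 chords.
B: 15 bars × 4 beats = 60 beats; 3 beats/chord → 20 chords.
C: 6 bars × 2 beats = 12 beats; 6 beats/chord → 2 chords.
D: 12 bars × 4 beats = 48 beats; 8 beats/chord → 6 chords.
E: 15 bars × 4 beats = 60 beats; 5 beats/chord → 12 chords.
Total: 2 + 20 + 2 + 6 + 12 = 42.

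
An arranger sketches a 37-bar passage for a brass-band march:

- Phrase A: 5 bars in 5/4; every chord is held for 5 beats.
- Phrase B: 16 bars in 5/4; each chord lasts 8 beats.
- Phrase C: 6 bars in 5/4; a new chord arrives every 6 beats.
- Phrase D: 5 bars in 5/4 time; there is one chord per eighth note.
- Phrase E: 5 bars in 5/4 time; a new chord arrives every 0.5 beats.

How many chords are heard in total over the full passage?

A has 25 beats and chords last 5 each, so 5 chords.
B has 80 beats and chords last 8 each, so 10 chords.
C has 30 beats and chords last 6 each, so 5 chords.
D has 25 beats and chords last 0.5 each, so 50 chords.
E has 25 beats and chords last 0.5 each, so 50 chords.
Total: 5 + 10 + 5 + 50 + 50 = 120.

120 chords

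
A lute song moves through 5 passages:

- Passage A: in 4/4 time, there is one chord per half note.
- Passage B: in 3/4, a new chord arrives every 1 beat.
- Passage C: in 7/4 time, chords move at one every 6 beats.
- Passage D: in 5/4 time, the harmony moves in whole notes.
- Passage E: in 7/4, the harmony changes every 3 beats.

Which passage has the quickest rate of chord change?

Passage B

A: each chord is 2 beats in 4/4, so 2 per bar.
B: each chord is 1 beat in 3/4, so 3 per bar.
C: each chord is 6 beats in 7/4, so 7/6 per bar.
D: each chord is 4 beats in 5/4, so 1.25 per bar.
E: each chord is 3 beats in 7/4, so 7/3 per bar.
Fastest is B at 3 chords/bar.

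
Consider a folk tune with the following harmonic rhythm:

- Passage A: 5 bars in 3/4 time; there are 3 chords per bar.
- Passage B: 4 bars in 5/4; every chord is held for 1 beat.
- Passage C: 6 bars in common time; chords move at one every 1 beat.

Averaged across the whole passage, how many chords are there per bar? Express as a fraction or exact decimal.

59/15 chords per bar

A: 5 × 3 = 15 beats ÷ 1 = 15 chords.
B: 4 × 5 = 20 beats ÷ 1 = 20 chords.
C: 6 × 4 = 24 beats ÷ 1 = 24 chords.
Overall: 59 chords over 15 bars → 59/15 = 59/15 chords per bar.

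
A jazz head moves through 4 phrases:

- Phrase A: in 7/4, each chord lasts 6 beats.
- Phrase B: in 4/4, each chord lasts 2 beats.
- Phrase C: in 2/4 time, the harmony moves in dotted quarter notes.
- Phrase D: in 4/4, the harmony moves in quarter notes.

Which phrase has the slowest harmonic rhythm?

A: 7/6 = 7/6 chords/bar.
B: 4/2 = 2 chords/bar.
C: 2/1.5 = 4/3 chords/bar.
D: 4/1 = 4 chords/bar.
Slowest is A at 7/6 chords/bar.

Phrase A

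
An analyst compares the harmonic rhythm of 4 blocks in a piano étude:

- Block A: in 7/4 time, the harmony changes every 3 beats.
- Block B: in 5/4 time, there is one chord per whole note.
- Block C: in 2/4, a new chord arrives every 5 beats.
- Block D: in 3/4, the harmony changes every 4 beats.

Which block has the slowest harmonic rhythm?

A: 7/3 = 7/3 chords/bar.
B: 5/4 = 1.25 chords/bar.
C: 2/5 = 0.4 chords/bar.
D: 3/4 = 0.75 chords/bar.
Slowest is C at 0.4 chords/bar.

Block C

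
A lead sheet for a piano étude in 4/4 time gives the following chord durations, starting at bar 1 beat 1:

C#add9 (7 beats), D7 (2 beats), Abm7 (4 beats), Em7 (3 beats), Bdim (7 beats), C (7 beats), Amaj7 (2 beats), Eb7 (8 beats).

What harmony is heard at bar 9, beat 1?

Beat 1 of bar 9 is beat (9−1)×4 + 1 = 33 overall.
Running totals: C#add9 ends at 7, D7 ends at 9, Abm7 ends at 13, Em7 ends at 16, Bdim ends at 23, C ends at 30, Amaj7 ends at 32, Eb7 ends at 40.
Beat 33 falls within Eb7.

Eb7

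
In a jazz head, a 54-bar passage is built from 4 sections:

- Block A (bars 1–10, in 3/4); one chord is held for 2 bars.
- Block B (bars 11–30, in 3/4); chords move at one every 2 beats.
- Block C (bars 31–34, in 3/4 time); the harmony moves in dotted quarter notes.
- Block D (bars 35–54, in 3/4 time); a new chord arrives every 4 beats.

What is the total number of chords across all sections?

58 chords

A: 10·3 = 30 beats, 30/6 = 5 chords.
B: 20·3 = 60 beats, 60/2 = 30 chords.
C: 4·3 = 12 beats, 12/1.5 = 8 chords.
D: 20·3 = 60 beats, 60/4 = 15 chords.
Total: 5 + 30 + 8 + 15 = 58.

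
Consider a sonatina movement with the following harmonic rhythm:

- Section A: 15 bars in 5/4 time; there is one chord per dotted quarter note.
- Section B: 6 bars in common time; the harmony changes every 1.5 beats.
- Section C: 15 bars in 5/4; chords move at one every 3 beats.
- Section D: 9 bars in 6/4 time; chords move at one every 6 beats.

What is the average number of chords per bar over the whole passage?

A: 15 × 5 = 75 beats ÷ 1.5 = 50 chords.
B: 6 × 4 = 24 beats ÷ 1.5 = 16 chords.
C: 15 × 5 = 75 beats ÷ 3 = 25 chords.
D: 9 × 6 = 54 beats ÷ 6 = 9 chords.
Overall: 100 chords over 45 bars → 100/45 = 20/9 chords per bar.

20/9 chords per bar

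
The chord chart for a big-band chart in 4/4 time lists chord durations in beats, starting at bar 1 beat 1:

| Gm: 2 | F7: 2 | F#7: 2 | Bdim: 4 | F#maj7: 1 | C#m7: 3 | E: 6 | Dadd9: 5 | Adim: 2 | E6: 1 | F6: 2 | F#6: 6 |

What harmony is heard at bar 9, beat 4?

F#6

Beat 4 of bar 9 is beat (9−1)×4 + 4 = 36 overall.
Running totals: Gm ends at 2, F7 ends at 4, F#7 ends at 6, Bdim ends at 10, F#maj7 ends at 11, C#m7 ends at 14, E ends at 20, Dadd9 ends at 25, Adim ends at 27, E6 ends at 28, F6 ends at 30, F#6 ends at 36.
Beat 36 falls within F#6.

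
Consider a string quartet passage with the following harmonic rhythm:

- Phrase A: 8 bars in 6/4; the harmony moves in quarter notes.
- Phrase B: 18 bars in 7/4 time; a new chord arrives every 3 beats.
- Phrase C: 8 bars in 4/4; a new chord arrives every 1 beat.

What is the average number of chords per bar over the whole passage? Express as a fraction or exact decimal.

61/17 chords per bar

A: 8 × 6 = 48 beats ÷ 1 = 48 chords.
B: 18 × 7 = 126 beats ÷ 3 = 42 chords.
C: 8 × 4 = 32 beats ÷ 1 = 32 chords.
Overall: 122 chords over 34 bars → 122/34 = 61/17 chords per bar.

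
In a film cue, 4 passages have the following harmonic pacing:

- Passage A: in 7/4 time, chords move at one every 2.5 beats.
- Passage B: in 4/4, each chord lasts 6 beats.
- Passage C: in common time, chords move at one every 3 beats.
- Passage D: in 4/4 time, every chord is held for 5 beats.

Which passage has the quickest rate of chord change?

Passage A

A: 7 beats/bar ÷ 2.5 beats/chord = 2.8 chords/bar.
B: 4 beats/bar ÷ 6 beats/chord = 2/3 chords/bar.
C: 4 beats/bar ÷ 3 beats/chord = 4/3 chords/bar.
D: 4 beats/bar ÷ 5 beats/chord = 0.8 chords/bar.
Fastest is A at 2.8 chords/bar.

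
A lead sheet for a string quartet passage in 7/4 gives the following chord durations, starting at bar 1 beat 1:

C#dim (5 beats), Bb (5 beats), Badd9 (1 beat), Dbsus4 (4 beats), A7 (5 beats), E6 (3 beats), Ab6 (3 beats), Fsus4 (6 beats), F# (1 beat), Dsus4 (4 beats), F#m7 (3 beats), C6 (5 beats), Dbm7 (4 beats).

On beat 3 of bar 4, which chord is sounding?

Beat 3 of bar 4 is beat (4−1)×7 + 3 = 24 overall.
Running totals: C#dim ends at 5, Bb ends at 10, Badd9 ends at 11, Dbsus4 ends at 15, A7 ends at 20, E6 ends at 23, Ab6 ends at 26.
Beat 24 falls within Ab6.

Ab6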